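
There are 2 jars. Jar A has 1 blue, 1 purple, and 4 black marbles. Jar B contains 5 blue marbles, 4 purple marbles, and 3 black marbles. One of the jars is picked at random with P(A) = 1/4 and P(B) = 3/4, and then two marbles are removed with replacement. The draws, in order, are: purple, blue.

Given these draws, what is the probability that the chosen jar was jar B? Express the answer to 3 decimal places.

0.938

Compute the likelihood of the observed sequence for each case: P(data | jar A) = (1/6)(1/6) = 1/36; P(data | jar B) = (4/12)(5/12) = 5/36.
Multiplying each by its prior: 1/4 · 1/36 = 1/144, 3/4 · 5/36 = 5/48; with total 1/9.
So P(jar B | data) = (5/48) / (1/9) = 15/16.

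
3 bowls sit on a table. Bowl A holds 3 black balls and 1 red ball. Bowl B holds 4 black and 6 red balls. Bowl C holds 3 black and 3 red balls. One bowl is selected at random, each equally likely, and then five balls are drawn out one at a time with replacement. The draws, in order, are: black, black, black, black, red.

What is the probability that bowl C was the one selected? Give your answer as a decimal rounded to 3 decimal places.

Under each hypothesis, the probability of the observed sequence is: P(data | bowl A) = (3/4)(3/4)(3/4)(3/4)(1/4) = 0.079102; P(data | bowl B) = (4/10)(4/10)(4/10)(4/10)(6/10) = 0.01536; P(data | bowl C) = (3/6)(3/6)(3/6)(3/6)(3/6) = 0.03125.
Multiplying each by its prior: 1/3 · 0.079102 = 0.026367, 1/3 · 0.01536 = 0.00512, 1/3 · 0.03125 = 0.010417; these sum to 0.041904.
Therefore the posterior P(bowl C | data) = (0.010417) / (0.041904) = 0.24858.

0.249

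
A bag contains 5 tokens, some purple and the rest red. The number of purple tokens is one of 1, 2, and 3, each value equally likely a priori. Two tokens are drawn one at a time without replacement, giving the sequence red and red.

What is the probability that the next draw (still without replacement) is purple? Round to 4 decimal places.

Under each hypothesis, the probability of the observed sequence is: P(data | r = 1) = (4/5)(3/4) = 3/5; P(data | r = 2) = (3/5)(2/4) = 3/10; P(data | r = 3) = (2/5)(1/4) = 1/10.
Multiplying each by its prior: 1/3 · 3/5 = 1/5, 1/3 · 3/10 = 1/10, 1/3 · 1/10 = 1/30; these sum to 1/3.
The posterior is then P(r = 1 | data) = 3/5, P(r = 2 | data) = 3/10, P(r = 3 | data) = 1/10.
The predictive probability is P(purple next | data) = (1/3)(3/5) + (2/3)(3/10) + (1)(1/10) = 1/2.

0.5000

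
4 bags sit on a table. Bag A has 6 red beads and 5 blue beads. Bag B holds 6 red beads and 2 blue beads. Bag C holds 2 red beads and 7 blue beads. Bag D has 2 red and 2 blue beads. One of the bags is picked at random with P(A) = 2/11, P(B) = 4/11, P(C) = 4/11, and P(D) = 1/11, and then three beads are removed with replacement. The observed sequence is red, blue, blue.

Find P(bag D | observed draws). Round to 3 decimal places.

For each hypothesis, P(data | H) works out to: P(data | bag A) = (6/11)(5/11)(5/11) = 0.1127; P(data | bag B) = (6/8)(2/8)(2/8) = 0.046875; P(data | bag C) = (2/9)(7/9)(7/9) = 0.13443; P(data | bag D) = (2/4)(2/4)(2/4) = 0.125.
Weighting by the prior gives 2/11 · 0.1127 = 0.02049, 4/11 · 0.046875 = 0.017045, 4/11 · 0.13443 = 0.048884, 1/11 · 0.125 = 0.011364; these sum to 0.097783.
By Bayes' rule, P(bag D | data) = (0.011364) / (0.097783) = 0.11621.

0.116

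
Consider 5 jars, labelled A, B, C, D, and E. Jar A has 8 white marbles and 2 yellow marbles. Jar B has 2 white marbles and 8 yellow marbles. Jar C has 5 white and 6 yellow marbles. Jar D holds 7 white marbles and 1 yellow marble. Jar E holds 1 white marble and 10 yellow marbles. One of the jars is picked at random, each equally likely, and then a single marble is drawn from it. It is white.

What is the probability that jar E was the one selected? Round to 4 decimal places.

For each hypothesis, P(data | H) works out to: P(data | jar A) = (8/10) = 4/5; P(data | jar B) = (2/10) = 1/5; P(data | jar C) = (5/11) = 5/11; P(data | jar D) = (7/8) = 7/8; P(data | jar E) = (1/11) = 1/11.
Multiplying each by its prior: 1/5 · 4/5 = 4/25, 1/5 · 1/5 = 1/25, 1/5 · 5/11 = 1/11, 1/5 · 7/8 = 7/40, 1/5 · 1/11 = 1/55; summing to 213/440.
By Bayes' rule, P(jar E | data) = (1/55) / (213/440) = 8/213.

0.0376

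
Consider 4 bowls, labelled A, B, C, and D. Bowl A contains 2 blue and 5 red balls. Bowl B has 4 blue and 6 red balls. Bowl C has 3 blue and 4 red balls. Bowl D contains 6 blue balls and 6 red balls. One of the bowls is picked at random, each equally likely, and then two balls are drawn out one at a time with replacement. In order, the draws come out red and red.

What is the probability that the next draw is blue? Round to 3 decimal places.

For each hypothesis, P(data | H) works out to: P(data | bowl A) = (5/7)(5/7) = 0.5102; P(data | bowl B) = (6/10)(6/10) = 0.36; P(data | bowl C) = (4/7)(4/7) = 0.32653; P(data | bowl D) = (6/12)(6/12) = 0.25.
The prior-weighted likelihoods are 1/4 · 0.5102 = 0.12755, 1/4 · 0.36 = 0.09, 1/4 · 0.32653 = 0.081633, 1/4 · 0.25 = 0.0625; these sum to 0.36168.
The posterior is then P(bowl A | data) = 0.35266, P(bowl B | data) = 0.24884, P(bowl C | data) = 0.2257, P(bowl D | data) = 0.1728.
So P(blue next | data) = Σ P(blue next | H) P(H | data) = (2/7)(0.35266) + (2/5)(0.24884) + (3/7)(0.2257) + (1/2)(0.1728) = 0.38343.

0.383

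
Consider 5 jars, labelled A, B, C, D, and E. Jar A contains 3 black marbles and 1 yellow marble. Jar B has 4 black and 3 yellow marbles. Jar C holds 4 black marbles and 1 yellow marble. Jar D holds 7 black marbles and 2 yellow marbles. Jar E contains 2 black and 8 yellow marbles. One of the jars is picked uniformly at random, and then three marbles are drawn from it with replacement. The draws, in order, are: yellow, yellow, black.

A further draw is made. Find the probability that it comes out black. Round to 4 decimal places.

For each hypothesis, P(data | H) works out to: P(data | jar A) = (1/4)(1/4)(3/4) = 0.046875; P(data | jar B) = (3/7)(3/7)(4/7) = 0.10496; P(data | jar C) = (1/5)(1/5)(4/5) = 0.032; P(data | jar D) = (2/9)(2/9)(7/9) = 0.038409; P(data | jar E) = (8/10)(8/10)(2/10) = 0.128.
Weighting by the prior gives 1/5 · 0.046875 = 0.009375, 1/5 · 0.10496 = 0.020991, 1/5 · 0.032 = 0.0064, 1/5 · 0.038409 = 0.0076818, 1/5 · 0.128 = 0.0256; summing to 0.070048.
The posterior is then P(jar A | data) = 0.13384, P(jar B | data) = 0.29967, P(jar C | data) = 0.091366, P(jar D | data) = 0.10966, P(jar E | data) = 0.36546.
Averaging over the posterior, P(black next | data) = (3/4)(0.13384) + (4/7)(0.29967) + (4/5)(0.091366) + (7/9)(0.10966) + (1/5)(0.36546) = 0.5031.

0.5031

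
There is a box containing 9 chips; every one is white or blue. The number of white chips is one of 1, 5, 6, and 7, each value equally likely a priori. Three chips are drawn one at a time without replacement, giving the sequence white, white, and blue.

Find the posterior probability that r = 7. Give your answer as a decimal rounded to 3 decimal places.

For each hypothesis, P(data | H) works out to: P(data | r = 1) = (1/9)(0/8) = 0; P(data | r = 5) = (5/9)(4/8)(4/7) = 0.15873; P(data | r = 6) = (6/9)(5/8)(3/7) = 0.17857; P(data | r = 7) = (7/9)(6/8)(2/7) = 0.16667.
Weighting by the prior gives 1/4 · 0 = 0, 1/4 · 0.15873 = 0.039683, 1/4 · 0.17857 = 0.044643, 1/4 · 0.16667 = 0.041667; summing to 0.12599.
By Bayes' rule, P(r = 7 | data) = (0.041667) / (0.12599) = 0.33071.

0.331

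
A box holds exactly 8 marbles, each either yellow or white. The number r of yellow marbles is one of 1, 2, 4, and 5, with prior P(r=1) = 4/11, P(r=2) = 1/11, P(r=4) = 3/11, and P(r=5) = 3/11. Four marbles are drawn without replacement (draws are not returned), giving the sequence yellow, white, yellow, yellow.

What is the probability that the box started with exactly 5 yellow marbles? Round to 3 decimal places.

0.652

Under each hypothesis, the probability of the observed sequence is: P(data | r = 1) = (1/8)(7/7)(0/6) = 0; P(data | r = 2) = (2/8)(6/7)(1/6)(0/5) = 0; P(data | r = 4) = (4/8)(4/7)(3/6)(2/5) = 0.057143; P(data | r = 5) = (5/8)(3/7)(4/6)(3/5) = 0.10714.
Multiplying each by its prior: 4/11 · 0 = 0, 1/11 · 0 = 0, 3/11 · 0.057143 = 0.015584, 3/11 · 0.10714 = 0.029221; summing to 0.044805.
So P(r = 5 | data) = (0.029221) / (0.044805) = 0.65217.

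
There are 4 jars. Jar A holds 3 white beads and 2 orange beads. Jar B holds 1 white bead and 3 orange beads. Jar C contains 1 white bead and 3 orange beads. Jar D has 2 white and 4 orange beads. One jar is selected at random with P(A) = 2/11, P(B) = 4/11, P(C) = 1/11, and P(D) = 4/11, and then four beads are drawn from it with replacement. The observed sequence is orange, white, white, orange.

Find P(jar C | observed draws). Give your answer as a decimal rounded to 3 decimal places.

The likelihood of the observed sequence under each hypothesis: P(data | jar A) = (2/5)(3/5)(3/5)(2/5) = 0.0576; P(data | jar B) = (3/4)(1/4)(1/4)(3/4) = 0.035156; P(data | jar C) = (3/4)(1/4)(1/4)(3/4) = 0.035156; P(data | jar D) = (4/6)(2/6)(2/6)(4/6) = 0.049383.
Weighting by the prior gives 2/11 · 0.0576 = 0.010473, 4/11 · 0.035156 = 0.012784, 1/11 · 0.035156 = 0.003196, 4/11 · 0.049383 = 0.017957; summing to 0.04441.
So P(jar C | data) = (0.003196) / (0.04441) = 0.071966.

0.072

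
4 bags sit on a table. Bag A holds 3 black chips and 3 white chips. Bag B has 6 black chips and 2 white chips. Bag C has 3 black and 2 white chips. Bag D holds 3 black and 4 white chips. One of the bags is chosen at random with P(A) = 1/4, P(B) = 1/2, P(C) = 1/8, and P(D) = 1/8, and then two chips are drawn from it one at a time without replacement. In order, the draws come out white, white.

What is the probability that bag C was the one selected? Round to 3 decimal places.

0.108

For each hypothesis, P(data | H) works out to: P(data | bag A) = (3/6)(2/5) = 1/5; P(data | bag B) = (2/8)(1/7) = 1/28; P(data | bag C) = (2/5)(1/4) = 1/10; P(data | bag D) = (4/7)(3/6) = 2/7.
Multiplying each by its prior: 1/4 · 1/5 = 1/20, 1/2 · 1/28 = 1/56, 1/8 · 1/10 = 1/80, 1/8 · 2/7 = 1/28; summing to 13/112.
By Bayes' rule, P(bag C | data) = (1/80) / (13/112) = 7/65.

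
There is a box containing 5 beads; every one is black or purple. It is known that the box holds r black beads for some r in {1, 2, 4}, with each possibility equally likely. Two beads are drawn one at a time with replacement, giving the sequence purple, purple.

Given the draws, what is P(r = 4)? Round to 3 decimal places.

Compute the likelihood of the observed sequence for each case: P(data | r = 1) = (4/5)(4/5) = 16/25; P(data | r = 2) = (3/5)(3/5) = 9/25; P(data | r = 4) = (1/5)(1/5) = 1/25.
Weighting by the prior gives 1/3 · 16/25 = 16/75, 1/3 · 9/25 = 3/25, 1/3 · 1/25 = 1/75; summing to 26/75.
Therefore the posterior P(r = 4 | data) = (1/75) / (26/75) = 1/26.

0.038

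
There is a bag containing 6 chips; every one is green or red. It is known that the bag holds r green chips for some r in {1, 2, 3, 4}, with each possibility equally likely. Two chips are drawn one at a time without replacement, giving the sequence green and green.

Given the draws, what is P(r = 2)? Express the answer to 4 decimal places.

Compute the likelihood of the observed sequence for each case: P(data | r = 1) = (1/6)(0/5) = 0; P(data | r = 2) = (2/6)(1/5) = 1/15; P(data | r = 3) = (3/6)(2/5) = 1/5; P(data | r = 4) = (4/6)(3/5) = 2/5.
The prior-weighted likelihoods are 1/4 · 0 = 0, 1/4 · 1/15 = 1/60, 1/4 · 1/5 = 1/20, 1/4 · 2/5 = 1/10; summing to 1/6.
So P(r = 2 | data) = (1/60) / (1/6) = 1/10.

0.1000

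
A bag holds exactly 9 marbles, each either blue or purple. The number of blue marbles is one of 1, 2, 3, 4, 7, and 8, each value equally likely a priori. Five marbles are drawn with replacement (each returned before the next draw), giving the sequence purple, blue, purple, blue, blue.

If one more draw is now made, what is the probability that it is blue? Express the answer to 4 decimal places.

The likelihood of the observed sequence under each hypothesis: P(data | r = 1) = (8/9)(1/9)(8/9)(1/9)(1/9) = 0.0010838; P(data | r = 2) = (7/9)(2/9)(7/9)(2/9)(2/9) = 0.0066386; P(data | r = 3) = (6/9)(3/9)(6/9)(3/9)(3/9) = 0.016461; P(data | r = 4) = (5/9)(4/9)(5/9)(4/9)(4/9) = 0.027096; P(data | r = 7) = (2/9)(7/9)(2/9)(7/9)(7/9) = 0.023235; P(data | r = 8) = (1/9)(8/9)(1/9)(8/9)(8/9) = 0.0086708.
The prior-weighted likelihoods are 1/6 · 0.0010838 = 0.00018064, 1/6 · 0.0066386 = 0.0011064, 1/6 · 0.016461 = 0.0027435, 1/6 · 0.027096 = 0.004516, 1/6 · 0.023235 = 0.0038725, 1/6 · 0.0086708 = 0.0014451; with total 0.013864.
The posterior is then P(r = 1 | data) = 0.013029, P(r = 2 | data) = 0.079805, P(r = 3 | data) = 0.19788, P(r = 4 | data) = 0.32573, P(r = 7 | data) = 0.27932, P(r = 8 | data) = 0.10423.
So P(blue next | data) = Σ P(blue next | H) P(H | data) = (1/9)(0.013029) + (2/9)(0.079805) + (1/3)(0.19788) + (4/9)(0.32573) + (7/9)(0.27932) + (8/9)(0.10423) = 0.53981.

0.5398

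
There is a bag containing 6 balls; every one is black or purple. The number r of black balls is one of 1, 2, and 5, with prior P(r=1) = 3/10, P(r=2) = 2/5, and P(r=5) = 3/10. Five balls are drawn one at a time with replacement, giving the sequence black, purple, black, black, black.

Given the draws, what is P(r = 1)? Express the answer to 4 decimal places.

The likelihood of the observed sequence under each hypothesis: P(data | r = 1) = (1/6)(5/6)(1/6)(1/6)(1/6) = 0.000643; P(data | r = 2) = (2/6)(4/6)(2/6)(2/6)(2/6) = 0.0082305; P(data | r = 5) = (5/6)(1/6)(5/6)(5/6)(5/6) = 0.080376.
Weighting by the prior gives 3/10 · 0.000643 = 0.0001929, 2/5 · 0.0082305 = 0.0032922, 3/10 · 0.080376 = 0.024113; these sum to 0.027598.
By Bayes' rule, P(r = 1 | data) = (0.0001929) / (0.027598) = 0.0069897.

0.0070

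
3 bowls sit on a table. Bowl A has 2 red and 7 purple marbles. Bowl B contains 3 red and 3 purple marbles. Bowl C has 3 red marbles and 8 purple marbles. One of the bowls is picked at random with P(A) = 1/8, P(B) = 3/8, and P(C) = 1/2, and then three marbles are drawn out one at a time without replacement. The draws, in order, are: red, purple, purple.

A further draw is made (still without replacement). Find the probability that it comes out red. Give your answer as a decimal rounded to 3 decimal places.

Under each hypothesis, the probability of the observed sequence is: P(data | bowl A) = (2/9)(7/8)(6/7) = 1/6; P(data | bowl B) = (3/6)(3/5)(2/4) = 3/20; P(data | bowl C) = (3/11)(8/10)(7/9) = 28/165.
Multiplying each by its prior: 1/8 · 1/6 = 1/48, 3/8 · 3/20 = 9/160, 1/2 · 28/165 = 14/165; summing to 57/352.
Normalising, the posterior is P(bowl A | data) = 22/171, P(bowl B | data) = 33/95, P(bowl C | data) = 448/855.
So P(red next | data) = Σ P(red next | H) P(H | data) = (1/6)(22/171) + (2/3)(33/95) + (1/4)(448/855) = 197/513.

0.384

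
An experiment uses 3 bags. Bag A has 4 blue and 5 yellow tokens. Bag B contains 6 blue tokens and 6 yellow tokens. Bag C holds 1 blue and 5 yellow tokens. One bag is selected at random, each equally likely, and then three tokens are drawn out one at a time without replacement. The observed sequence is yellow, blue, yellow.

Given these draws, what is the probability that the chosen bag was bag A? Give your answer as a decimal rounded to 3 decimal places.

0.344

Under each hypothesis, the probability of the observed sequence is: P(data | bag A) = (5/9)(4/8)(4/7) = 0.15873; P(data | bag B) = (6/12)(6/11)(5/10) = 0.13636; P(data | bag C) = (5/6)(1/5)(4/4) = 0.16667.
Multiplying each by its prior: 1/3 · 0.15873 = 0.05291, 1/3 · 0.13636 = 0.045455, 1/3 · 0.16667 = 0.055556; summing to 0.15392.
By Bayes' rule, P(bag A | data) = (0.05291) / (0.15392) = 0.34375.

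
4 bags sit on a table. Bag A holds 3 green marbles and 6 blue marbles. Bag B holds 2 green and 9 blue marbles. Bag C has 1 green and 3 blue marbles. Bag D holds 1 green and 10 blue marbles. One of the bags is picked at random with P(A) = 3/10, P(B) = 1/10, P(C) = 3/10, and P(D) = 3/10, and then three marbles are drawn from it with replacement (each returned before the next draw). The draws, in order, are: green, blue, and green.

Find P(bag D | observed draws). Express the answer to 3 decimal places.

0.055

Compute the likelihood of the observed sequence for each case: P(data | bag A) = (3/9)(6/9)(3/9) = 0.074074; P(data | bag B) = (2/11)(9/11)(2/11) = 0.027047; P(data | bag C) = (1/4)(3/4)(1/4) = 0.046875; P(data | bag D) = (1/11)(10/11)(1/11) = 0.0075131.
The prior-weighted likelihoods are 3/10 · 0.074074 = 0.022222, 1/10 · 0.027047 = 0.0027047, 3/10 · 0.046875 = 0.014063, 3/10 · 0.0075131 = 0.0022539; with total 0.041243.
So P(bag D | data) = (0.0022539) / (0.041243) = 0.05465.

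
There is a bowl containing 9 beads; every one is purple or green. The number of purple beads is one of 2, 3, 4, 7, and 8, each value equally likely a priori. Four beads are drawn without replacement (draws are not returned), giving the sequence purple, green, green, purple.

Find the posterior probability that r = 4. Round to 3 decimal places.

0.408

Under each hypothesis, the probability of the observed sequence is: P(data | r = 2) = (2/9)(7/8)(6/7)(1/6) = 1/36; P(data | r = 3) = (3/9)(6/8)(5/7)(2/6) = 5/84; P(data | r = 4) = (4/9)(5/8)(4/7)(3/6) = 5/63; P(data | r = 7) = (7/9)(2/8)(1/7)(6/6) = 1/36; P(data | r = 8) = (8/9)(1/8)(0/7) = 0.
The prior-weighted likelihoods are 1/5 · 1/36 = 1/180, 1/5 · 5/84 = 1/84, 1/5 · 5/63 = 1/63, 1/5 · 1/36 = 1/180, 1/5 · 0 = 0; summing to 7/180.
Therefore the posterior P(r = 4 | data) = (1/63) / (7/180) = 20/49.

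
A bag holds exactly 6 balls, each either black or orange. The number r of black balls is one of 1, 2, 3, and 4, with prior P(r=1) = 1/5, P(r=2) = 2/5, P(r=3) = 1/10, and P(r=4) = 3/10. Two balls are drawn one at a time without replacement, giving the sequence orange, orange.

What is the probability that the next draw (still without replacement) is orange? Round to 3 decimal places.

For each hypothesis, P(data | H) works out to: P(data | r = 1) = (5/6)(4/5) = 2/3; P(data | r = 2) = (4/6)(3/5) = 2/5; P(data | r = 3) = (3/6)(2/5) = 1/5; P(data | r = 4) = (2/6)(1/5) = 1/15.
Multiplying each by its prior: 1/5 · 2/3 = 2/15, 2/5 · 2/5 = 4/25, 1/10 · 1/5 = 1/50, 3/10 · 1/15 = 1/50; these sum to 1/3.
Dividing through by the total gives posterior P(r = 1 | data) = 2/5, P(r = 2 | data) = 12/25, P(r = 3 | data) = 3/50, P(r = 4 | data) = 3/50.
Averaging over the posterior, P(orange next | data) = (3/4)(2/5) + (1/2)(12/25) + (1/4)(3/50) + (0)(3/50) = 111/200.

0.555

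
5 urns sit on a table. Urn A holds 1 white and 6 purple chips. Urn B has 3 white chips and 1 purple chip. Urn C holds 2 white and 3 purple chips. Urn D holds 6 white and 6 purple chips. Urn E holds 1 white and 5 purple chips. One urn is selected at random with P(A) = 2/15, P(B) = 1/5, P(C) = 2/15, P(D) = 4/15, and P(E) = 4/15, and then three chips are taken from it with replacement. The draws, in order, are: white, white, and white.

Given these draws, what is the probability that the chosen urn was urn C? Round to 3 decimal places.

0.067

Compute the likelihood of the observed sequence for each case: P(data | urn A) = (1/7)(1/7)(1/7) = 0.0029155; P(data | urn B) = (3/4)(3/4)(3/4) = 0.42188; P(data | urn C) = (2/5)(2/5)(2/5) = 0.064; P(data | urn D) = (6/12)(6/12)(6/12) = 0.125; P(data | urn E) = (1/6)(1/6)(1/6) = 0.0046296.
The prior-weighted likelihoods are 2/15 · 0.0029155 = 0.00038873, 1/5 · 0.42188 = 0.084375, 2/15 · 0.064 = 0.0085333, 4/15 · 0.125 = 0.033333, 4/15 · 0.0046296 = 0.0012346; summing to 0.12786.
So P(urn C | data) = (0.0085333) / (0.12786) = 0.066737.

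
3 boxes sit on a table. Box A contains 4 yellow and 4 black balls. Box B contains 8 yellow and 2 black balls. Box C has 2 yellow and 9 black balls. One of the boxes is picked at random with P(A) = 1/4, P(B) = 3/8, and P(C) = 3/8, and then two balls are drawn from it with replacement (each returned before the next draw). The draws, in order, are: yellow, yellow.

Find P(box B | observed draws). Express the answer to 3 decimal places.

0.762

For each hypothesis, P(data | H) works out to: P(data | box A) = (4/8)(4/8) = 0.25; P(data | box B) = (8/10)(8/10) = 0.64; P(data | box C) = (2/11)(2/11) = 0.033058.
The prior-weighted likelihoods are 1/4 · 0.25 = 0.0625, 3/8 · 0.64 = 0.24, 3/8 · 0.033058 = 0.012397; with total 0.3149.
So P(box B | data) = (0.24) / (0.3149) = 0.76215.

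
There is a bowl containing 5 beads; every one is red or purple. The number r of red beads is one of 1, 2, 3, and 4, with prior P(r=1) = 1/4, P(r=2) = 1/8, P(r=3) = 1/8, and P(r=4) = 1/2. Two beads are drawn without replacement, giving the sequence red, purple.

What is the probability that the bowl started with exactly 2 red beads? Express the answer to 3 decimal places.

0.167

The likelihood of the observed sequence under each hypothesis: P(data | r = 1) = (1/5)(4/4) = 1/5; P(data | r = 2) = (2/5)(3/4) = 3/10; P(data | r = 3) = (3/5)(2/4) = 3/10; P(data | r = 4) = (4/5)(1/4) = 1/5.
Weighting by the prior gives 1/4 · 1/5 = 1/20, 1/8 · 3/10 = 3/80, 1/8 · 3/10 = 3/80, 1/2 · 1/5 = 1/10; these sum to 9/40.
Therefore the posterior P(r = 2 | data) = (3/80) / (9/40) = 1/6.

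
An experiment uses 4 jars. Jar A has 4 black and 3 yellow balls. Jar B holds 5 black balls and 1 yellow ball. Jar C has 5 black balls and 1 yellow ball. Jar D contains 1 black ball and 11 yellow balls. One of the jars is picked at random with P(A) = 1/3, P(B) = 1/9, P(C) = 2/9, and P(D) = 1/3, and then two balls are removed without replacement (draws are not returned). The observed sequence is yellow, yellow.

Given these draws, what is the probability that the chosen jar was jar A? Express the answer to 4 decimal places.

Under each hypothesis, the probability of the observed sequence is: P(data | jar A) = (3/7)(2/6) = 1/7; P(data | jar B) = (1/6)(0/5) = 0; P(data | jar C) = (1/6)(0/5) = 0; P(data | jar D) = (11/12)(10/11) = 5/6.
Multiplying each by its prior: 1/3 · 1/7 = 1/21, 1/9 · 0 = 0, 2/9 · 0 = 0, 1/3 · 5/6 = 5/18; these sum to 41/126.
So P(jar A | data) = (1/21) / (41/126) = 6/41.

0.1463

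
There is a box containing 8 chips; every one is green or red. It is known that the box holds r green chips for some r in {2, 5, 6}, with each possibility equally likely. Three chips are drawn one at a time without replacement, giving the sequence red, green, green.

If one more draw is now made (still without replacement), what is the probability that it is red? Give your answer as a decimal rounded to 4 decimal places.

The likelihood of the observed sequence under each hypothesis: P(data | r = 2) = (6/8)(2/7)(1/6) = 1/28; P(data | r = 5) = (3/8)(5/7)(4/6) = 5/28; P(data | r = 6) = (2/8)(6/7)(5/6) = 5/28.
Multiplying each by its prior: 1/3 · 1/28 = 1/84, 1/3 · 5/28 = 5/84, 1/3 · 5/28 = 5/84; summing to 11/84.
Dividing through by the total gives posterior P(r = 2 | data) = 1/11, P(r = 5 | data) = 5/11, P(r = 6 | data) = 5/11.
Averaging over the posterior, P(red next | data) = (1)(1/11) + (2/5)(5/11) + (1/5)(5/11) = 4/11.

0.3636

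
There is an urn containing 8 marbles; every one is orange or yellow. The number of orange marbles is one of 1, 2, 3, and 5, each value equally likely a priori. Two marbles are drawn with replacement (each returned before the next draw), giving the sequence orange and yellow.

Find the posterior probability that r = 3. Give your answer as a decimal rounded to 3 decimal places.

For each hypothesis, P(data | H) works out to: P(data | r = 1) = (1/8)(7/8) = 7/64; P(data | r = 2) = (2/8)(6/8) = 3/16; P(data | r = 3) = (3/8)(5/8) = 15/64; P(data | r = 5) = (5/8)(3/8) = 15/64.
Multiplying each by its prior: 1/4 · 7/64 = 7/256, 1/4 · 3/16 = 3/64, 1/4 · 15/64 = 15/256, 1/4 · 15/64 = 15/256; these sum to 49/256.
So P(r = 3 | data) = (15/256) / (49/256) = 15/49.

0.306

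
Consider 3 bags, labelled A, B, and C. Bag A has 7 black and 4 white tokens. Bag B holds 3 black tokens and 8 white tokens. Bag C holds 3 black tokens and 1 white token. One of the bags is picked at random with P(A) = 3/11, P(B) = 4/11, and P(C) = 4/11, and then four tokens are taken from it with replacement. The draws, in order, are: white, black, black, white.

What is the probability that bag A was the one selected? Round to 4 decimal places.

0.3503

The likelihood of the observed sequence under each hypothesis: P(data | bag A) = (4/11)(7/11)(7/11)(4/11) = 0.053548; P(data | bag B) = (8/11)(3/11)(3/11)(8/11) = 0.039342; P(data | bag C) = (1/4)(3/4)(3/4)(1/4) = 0.035156.
Multiplying each by its prior: 3/11 · 0.053548 = 0.014604, 4/11 · 0.039342 = 0.014306, 4/11 · 0.035156 = 0.012784; summing to 0.041694.
Hence P(bag A | data) = (0.014604) / (0.041694) = 0.35027.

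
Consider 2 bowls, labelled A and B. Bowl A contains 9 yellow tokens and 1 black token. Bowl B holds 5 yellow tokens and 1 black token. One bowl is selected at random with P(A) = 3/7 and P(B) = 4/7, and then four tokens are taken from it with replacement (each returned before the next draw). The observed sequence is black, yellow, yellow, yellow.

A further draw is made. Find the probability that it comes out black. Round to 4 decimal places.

0.1425

For each hypothesis, P(data | H) works out to: P(data | bowl A) = (1/10)(9/10)(9/10)(9/10) = 0.0729; P(data | bowl B) = (1/6)(5/6)(5/6)(5/6) = 0.096451.
Weighting by the prior gives 3/7 · 0.0729 = 0.031243, 4/7 · 0.096451 = 0.055115; these sum to 0.086357.
Normalising, the posterior is P(bowl A | data) = 0.36179, P(bowl B | data) = 0.63821.
So P(black next | data) = Σ P(black next | H) P(H | data) = (1/10)(0.36179) + (1/6)(0.63821) = 0.14255.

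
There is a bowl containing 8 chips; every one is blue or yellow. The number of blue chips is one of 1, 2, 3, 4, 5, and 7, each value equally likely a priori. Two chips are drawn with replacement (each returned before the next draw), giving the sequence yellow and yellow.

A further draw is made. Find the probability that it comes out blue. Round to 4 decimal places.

The likelihood of the observed sequence under each hypothesis: P(data | r = 1) = (7/8)(7/8) = 49/64; P(data | r = 2) = (6/8)(6/8) = 9/16; P(data | r = 3) = (5/8)(5/8) = 25/64; P(data | r = 4) = (4/8)(4/8) = 1/4; P(data | r = 5) = (3/8)(3/8) = 9/64; P(data | r = 7) = (1/8)(1/8) = 1/64.
Multiplying each by its prior: 1/6 · 49/64 = 49/384, 1/6 · 9/16 = 3/32, 1/6 · 25/64 = 25/384, 1/6 · 1/4 = 1/24, 1/6 · 9/64 = 3/128, 1/6 · 1/64 = 1/384; summing to 17/48.
Dividing through by the total gives posterior P(r = 1 | data) = 49/136, P(r = 2 | data) = 9/34, P(r = 3 | data) = 25/136, P(r = 4 | data) = 2/17, P(r = 5 | data) = 9/136, P(r = 7 | data) = 1/136.
So P(blue next | data) = Σ P(blue next | H) P(H | data) = (1/8)(49/136) + (1/4)(9/34) + (3/8)(25/136) + (1/2)(2/17) + (5/8)(9/136) + (7/8)(1/136) = 39/136.

0.2868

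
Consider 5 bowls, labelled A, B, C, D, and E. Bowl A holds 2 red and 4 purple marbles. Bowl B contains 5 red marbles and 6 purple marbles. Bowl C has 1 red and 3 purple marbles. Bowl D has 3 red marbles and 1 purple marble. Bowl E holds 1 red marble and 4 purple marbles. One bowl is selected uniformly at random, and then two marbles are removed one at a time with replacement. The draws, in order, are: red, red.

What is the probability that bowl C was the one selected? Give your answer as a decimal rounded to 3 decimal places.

For each hypothesis, P(data | H) works out to: P(data | bowl A) = (2/6)(2/6) = 0.11111; P(data | bowl B) = (5/11)(5/11) = 0.20661; P(data | bowl C) = (1/4)(1/4) = 0.0625; P(data | bowl D) = (3/4)(3/4) = 0.5625; P(data | bowl E) = (1/5)(1/5) = 0.04.
Weighting by the prior gives 1/5 · 0.11111 = 0.022222, 1/5 · 0.20661 = 0.041322, 1/5 · 0.0625 = 0.0125, 1/5 · 0.5625 = 0.1125, 1/5 · 0.04 = 0.008; with total 0.19654.
Hence P(bowl C | data) = (0.0125) / (0.19654) = 0.063599.

0.064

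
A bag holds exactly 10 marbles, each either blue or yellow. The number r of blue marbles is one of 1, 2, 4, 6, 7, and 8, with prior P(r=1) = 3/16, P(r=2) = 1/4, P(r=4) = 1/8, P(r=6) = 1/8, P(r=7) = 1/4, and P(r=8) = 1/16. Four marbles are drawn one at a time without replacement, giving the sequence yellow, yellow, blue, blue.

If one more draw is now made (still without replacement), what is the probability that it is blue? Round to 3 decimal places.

0.556

Under each hypothesis, the probability of the observed sequence is: P(data | r = 1) = (9/10)(8/9)(1/8)(0/7) = 0; P(data | r = 2) = (8/10)(7/9)(2/8)(1/7) = 0.022222; P(data | r = 4) = (6/10)(5/9)(4/8)(3/7) = 0.071429; P(data | r = 6) = (4/10)(3/9)(6/8)(5/7) = 0.071429; P(data | r = 7) = (3/10)(2/9)(7/8)(6/7) = 0.05; P(data | r = 8) = (2/10)(1/9)(8/8)(7/7) = 0.022222.
Multiplying each by its prior: 3/16 · 0 = 0, 1/4 · 0.022222 = 0.0055556, 1/8 · 0.071429 = 0.0089286, 1/8 · 0.071429 = 0.0089286, 1/4 · 0.05 = 0.0125, 1/16 · 0.022222 = 0.0013889; with total 0.037302.
Dividing through by the total gives posterior P(r = 1 | data) = 0, P(r = 2 | data) = 0.14894, P(r = 4 | data) = 0.23936, P(r = 6 | data) = 0.23936, P(r = 7 | data) = 0.33511, P(r = 8 | data) = 0.037234.
The predictive probability is P(blue next | data) = (0)(0.14894) + (1/3)(0.23936) + (2/3)(0.23936) + (5/6)(0.33511) + (1)(0.037234) = 0.55585.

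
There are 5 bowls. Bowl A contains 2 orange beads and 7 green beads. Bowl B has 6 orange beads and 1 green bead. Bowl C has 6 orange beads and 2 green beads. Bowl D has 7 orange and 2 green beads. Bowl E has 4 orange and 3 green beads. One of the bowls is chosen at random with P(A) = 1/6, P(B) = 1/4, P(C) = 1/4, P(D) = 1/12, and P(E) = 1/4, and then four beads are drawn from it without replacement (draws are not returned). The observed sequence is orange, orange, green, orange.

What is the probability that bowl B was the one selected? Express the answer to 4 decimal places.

Compute the likelihood of the observed sequence for each case: P(data | bowl A) = (2/9)(1/8)(7/7)(0/6) = 0; P(data | bowl B) = (6/7)(5/6)(1/5)(4/4) = 0.14286; P(data | bowl C) = (6/8)(5/7)(2/6)(4/5) = 0.14286; P(data | bowl D) = (7/9)(6/8)(2/7)(5/6) = 0.13889; P(data | bowl E) = (4/7)(3/6)(3/5)(2/4) = 0.085714.
Multiplying each by its prior: 1/6 · 0 = 0, 1/4 · 0.14286 = 0.035714, 1/4 · 0.14286 = 0.035714, 1/12 · 0.13889 = 0.011574, 1/4 · 0.085714 = 0.021429; with total 0.10443.
Hence P(bowl B | data) = (0.035714) / (0.10443) = 0.34199.

0.3420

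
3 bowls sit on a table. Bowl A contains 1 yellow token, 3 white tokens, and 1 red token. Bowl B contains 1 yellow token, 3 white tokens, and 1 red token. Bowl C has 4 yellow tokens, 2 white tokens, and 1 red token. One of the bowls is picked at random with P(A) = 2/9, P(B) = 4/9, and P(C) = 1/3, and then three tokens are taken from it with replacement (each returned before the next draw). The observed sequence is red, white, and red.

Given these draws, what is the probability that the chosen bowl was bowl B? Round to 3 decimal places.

0.594

Compute the likelihood of the observed sequence for each case: P(data | bowl A) = (1/5)(3/5)(1/5) = 0.024; P(data | bowl B) = (1/5)(3/5)(1/5) = 0.024; P(data | bowl C) = (1/7)(2/7)(1/7) = 0.0058309.
Multiplying each by its prior: 2/9 · 0.024 = 0.0053333, 4/9 · 0.024 = 0.010667, 1/3 · 0.0058309 = 0.0019436; these sum to 0.017944.
By Bayes' rule, P(bowl B | data) = (0.010667) / (0.017944) = 0.59445.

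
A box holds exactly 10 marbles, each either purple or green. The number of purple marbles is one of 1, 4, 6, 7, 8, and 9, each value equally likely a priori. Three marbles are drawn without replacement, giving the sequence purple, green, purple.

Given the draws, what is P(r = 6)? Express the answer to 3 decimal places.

For each hypothesis, P(data | H) works out to: P(data | r = 1) = (1/10)(9/9)(0/8) = 0; P(data | r = 4) = (4/10)(6/9)(3/8) = 0.1; P(data | r = 6) = (6/10)(4/9)(5/8) = 0.16667; P(data | r = 7) = (7/10)(3/9)(6/8) = 0.175; P(data | r = 8) = (8/10)(2/9)(7/8) = 0.15556; P(data | r = 9) = (9/10)(1/9)(8/8) = 0.1.
Weighting by the prior gives 1/6 · 0 = 0, 1/6 · 0.1 = 0.016667, 1/6 · 0.16667 = 0.027778, 1/6 · 0.175 = 0.029167, 1/6 · 0.15556 = 0.025926, 1/6 · 0.1 = 0.016667; these sum to 0.1162.
By Bayes' rule, P(r = 6 | data) = (0.027778) / (0.1162) = 0.23904.

0.239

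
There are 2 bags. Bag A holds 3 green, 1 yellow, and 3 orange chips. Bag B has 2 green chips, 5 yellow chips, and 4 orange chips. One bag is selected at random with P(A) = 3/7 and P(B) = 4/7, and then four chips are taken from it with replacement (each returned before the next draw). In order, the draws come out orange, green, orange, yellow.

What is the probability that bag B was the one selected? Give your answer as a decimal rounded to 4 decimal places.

The likelihood of the observed sequence under each hypothesis: P(data | bag A) = (3/7)(3/7)(3/7)(1/7) = 0.011245; P(data | bag B) = (4/11)(2/11)(4/11)(5/11) = 0.010928.
Weighting by the prior gives 3/7 · 0.011245 = 0.0048194, 4/7 · 0.010928 = 0.0062447; summing to 0.011064.
So P(bag B | data) = (0.0062447) / (0.011064) = 0.56441.

0.5644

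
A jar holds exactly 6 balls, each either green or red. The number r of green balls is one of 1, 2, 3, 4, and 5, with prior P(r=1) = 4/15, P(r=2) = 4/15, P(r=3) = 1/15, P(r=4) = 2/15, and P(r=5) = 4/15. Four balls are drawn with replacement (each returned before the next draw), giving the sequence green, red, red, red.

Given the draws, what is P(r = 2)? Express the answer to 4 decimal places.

For each hypothesis, P(data | H) works out to: P(data | r = 1) = (1/6)(5/6)(5/6)(5/6) = 0.096451; P(data | r = 2) = (2/6)(4/6)(4/6)(4/6) = 0.098765; P(data | r = 3) = (3/6)(3/6)(3/6)(3/6) = 0.0625; P(data | r = 4) = (4/6)(2/6)(2/6)(2/6) = 0.024691; P(data | r = 5) = (5/6)(1/6)(1/6)(1/6) = 0.003858.
Multiplying each by its prior: 4/15 · 0.096451 = 0.02572, 4/15 · 0.098765 = 0.026337, 1/15 · 0.0625 = 0.0041667, 2/15 · 0.024691 = 0.0032922, 4/15 · 0.003858 = 0.0010288; summing to 0.060545.
So P(r = 2 | data) = (0.026337) / (0.060545) = 0.435.

0.4350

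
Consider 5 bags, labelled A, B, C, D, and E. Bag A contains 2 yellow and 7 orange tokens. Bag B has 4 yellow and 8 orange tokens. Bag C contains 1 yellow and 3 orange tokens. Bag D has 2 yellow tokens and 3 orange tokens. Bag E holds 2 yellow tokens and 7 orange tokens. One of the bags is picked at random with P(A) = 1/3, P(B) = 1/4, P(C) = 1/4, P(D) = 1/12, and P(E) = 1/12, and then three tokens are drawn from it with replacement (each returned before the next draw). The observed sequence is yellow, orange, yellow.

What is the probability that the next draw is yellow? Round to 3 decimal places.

0.292

The likelihood of the observed sequence under each hypothesis: P(data | bag A) = (2/9)(7/9)(2/9) = 0.038409; P(data | bag B) = (4/12)(8/12)(4/12) = 0.074074; P(data | bag C) = (1/4)(3/4)(1/4) = 0.046875; P(data | bag D) = (2/5)(3/5)(2/5) = 0.096; P(data | bag E) = (2/9)(7/9)(2/9) = 0.038409.
The prior-weighted likelihoods are 1/3 · 0.038409 = 0.012803, 1/4 · 0.074074 = 0.018519, 1/4 · 0.046875 = 0.011719, 1/12 · 0.096 = 0.008, 1/12 · 0.038409 = 0.0032007; with total 0.054241.
Normalising, the posterior is P(bag A | data) = 0.23604, P(bag B | data) = 0.34141, P(bag C | data) = 0.21605, P(bag D | data) = 0.14749, P(bag E | data) = 0.05901.
So P(yellow next | data) = Σ P(yellow next | H) P(H | data) = (2/9)(0.23604) + (1/3)(0.34141) + (1/4)(0.21605) + (2/5)(0.14749) + (2/9)(0.05901) = 0.29238.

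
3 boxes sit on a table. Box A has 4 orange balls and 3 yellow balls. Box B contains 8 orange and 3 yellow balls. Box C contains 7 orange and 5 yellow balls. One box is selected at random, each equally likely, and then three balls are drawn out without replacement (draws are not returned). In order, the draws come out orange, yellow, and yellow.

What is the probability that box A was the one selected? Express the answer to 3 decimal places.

0.425

The likelihood of the observed sequence under each hypothesis: P(data | box A) = (4/7)(3/6)(2/5) = 4/35; P(data | box B) = (8/11)(3/10)(2/9) = 8/165; P(data | box C) = (7/12)(5/11)(4/10) = 7/66.
The prior-weighted likelihoods are 1/3 · 4/35 = 4/105, 1/3 · 8/165 = 8/495, 1/3 · 7/66 = 7/198; summing to 69/770.
Hence P(box A | data) = (4/105) / (69/770) = 88/207.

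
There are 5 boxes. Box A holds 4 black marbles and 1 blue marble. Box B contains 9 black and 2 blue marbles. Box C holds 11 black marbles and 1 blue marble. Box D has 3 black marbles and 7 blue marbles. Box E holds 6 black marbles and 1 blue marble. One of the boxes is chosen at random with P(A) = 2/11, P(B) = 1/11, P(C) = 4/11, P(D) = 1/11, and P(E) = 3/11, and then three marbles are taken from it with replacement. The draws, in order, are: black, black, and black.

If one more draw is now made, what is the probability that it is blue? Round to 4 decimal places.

0.1294

The likelihood of the observed sequence under each hypothesis: P(data | box A) = (4/5)(4/5)(4/5) = 0.512; P(data | box B) = (9/11)(9/11)(9/11) = 0.54771; P(data | box C) = (11/12)(11/12)(11/12) = 0.77025; P(data | box D) = (3/10)(3/10)(3/10) = 0.027; P(data | box E) = (6/7)(6/7)(6/7) = 0.62974.
Multiplying each by its prior: 2/11 · 0.512 = 0.093091, 1/11 · 0.54771 = 0.049792, 4/11 · 0.77025 = 0.28009, 1/11 · 0.027 = 0.0024545, 3/11 · 0.62974 = 0.17175; with total 0.59718.
Dividing through by the total gives posterior P(box A | data) = 0.15589, P(box B | data) = 0.083379, P(box C | data) = 0.46903, P(box D | data) = 0.0041103, P(box E | data) = 0.2876.
Averaging over the posterior, P(blue next | data) = (1/5)(0.15589) + (2/11)(0.083379) + (1/12)(0.46903) + (7/10)(0.0041103) + (1/7)(0.2876) = 0.12939.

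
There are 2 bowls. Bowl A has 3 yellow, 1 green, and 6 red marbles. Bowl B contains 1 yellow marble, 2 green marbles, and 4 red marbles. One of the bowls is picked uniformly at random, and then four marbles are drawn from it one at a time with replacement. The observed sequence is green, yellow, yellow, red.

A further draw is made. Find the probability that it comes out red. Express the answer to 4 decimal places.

Under each hypothesis, the probability of the observed sequence is: P(data | bowl A) = (1/10)(3/10)(3/10)(6/10) = 0.0054; P(data | bowl B) = (2/7)(1/7)(1/7)(4/7) = 0.0033319.
The prior-weighted likelihoods are 1/2 · 0.0054 = 0.0027, 1/2 · 0.0033319 = 0.001666; with total 0.004366.
Normalising, the posterior is P(bowl A | data) = 0.61842, P(bowl B | data) = 0.38158.
So P(red next | data) = Σ P(red next | H) P(H | data) = (3/5)(0.61842) + (4/7)(0.38158) = 0.5891.

0.5891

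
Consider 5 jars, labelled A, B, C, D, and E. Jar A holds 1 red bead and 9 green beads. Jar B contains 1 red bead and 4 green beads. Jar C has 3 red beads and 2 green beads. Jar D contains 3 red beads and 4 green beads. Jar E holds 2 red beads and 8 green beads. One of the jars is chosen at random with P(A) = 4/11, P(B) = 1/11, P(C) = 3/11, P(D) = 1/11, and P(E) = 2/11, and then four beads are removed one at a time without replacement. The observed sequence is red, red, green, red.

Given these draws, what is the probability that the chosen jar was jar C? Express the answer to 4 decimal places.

0.9130

Compute the likelihood of the observed sequence for each case: P(data | jar A) = (1/10)(0/9) = 0; P(data | jar B) = (1/5)(0/4) = 0; P(data | jar C) = (3/5)(2/4)(2/3)(1/2) = 1/10; P(data | jar D) = (3/7)(2/6)(4/5)(1/4) = 1/35; P(data | jar E) = (2/10)(1/9)(8/8)(0/7) = 0.
Multiplying each by its prior: 4/11 · 0 = 0, 1/11 · 0 = 0, 3/11 · 1/10 = 3/110, 1/11 · 1/35 = 1/385, 2/11 · 0 = 0; with total 23/770.
So P(jar C | data) = (3/110) / (23/770) = 21/23.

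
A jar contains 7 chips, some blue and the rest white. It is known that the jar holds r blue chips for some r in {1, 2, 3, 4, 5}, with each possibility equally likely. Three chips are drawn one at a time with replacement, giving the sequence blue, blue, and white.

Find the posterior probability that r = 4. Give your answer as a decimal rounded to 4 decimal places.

For each hypothesis, P(data | H) works out to: P(data | r = 1) = (1/7)(1/7)(6/7) = 0.017493; P(data | r = 2) = (2/7)(2/7)(5/7) = 0.058309; P(data | r = 3) = (3/7)(3/7)(4/7) = 0.10496; P(data | r = 4) = (4/7)(4/7)(3/7) = 0.13994; P(data | r = 5) = (5/7)(5/7)(2/7) = 0.14577.
Weighting by the prior gives 1/5 · 0.017493 = 0.0034985, 1/5 · 0.058309 = 0.011662, 1/5 · 0.10496 = 0.020991, 1/5 · 0.13994 = 0.027988, 1/5 · 0.14577 = 0.029155; with total 0.093294.
So P(r = 4 | data) = (0.027988) / (0.093294) = 0.3.

0.3000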